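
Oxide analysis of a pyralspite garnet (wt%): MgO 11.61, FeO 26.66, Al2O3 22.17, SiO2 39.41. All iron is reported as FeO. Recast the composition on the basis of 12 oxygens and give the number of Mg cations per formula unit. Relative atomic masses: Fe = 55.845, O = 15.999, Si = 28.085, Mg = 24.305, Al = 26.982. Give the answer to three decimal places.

1.318 Mg apfu

MgO (M=40.304): mol = 0.28806; Mg = 0.28806, O = 0.28806.
FeO (M=71.844): mol = 0.37108; Fe = 0.37108, O = 0.37108.
Al2O3 (M=101.961): mol = 0.21744; Al = 0.43488, O = 0.65232.
SiO2 (M=60.083): mol = 0.65593; Si = 0.65593, O = 1.31186.
ΣO = 2.62332; factor = 12/ΣO = 4.57436.
Mg apfu = 0.28806 × 4.57436 = 1.318.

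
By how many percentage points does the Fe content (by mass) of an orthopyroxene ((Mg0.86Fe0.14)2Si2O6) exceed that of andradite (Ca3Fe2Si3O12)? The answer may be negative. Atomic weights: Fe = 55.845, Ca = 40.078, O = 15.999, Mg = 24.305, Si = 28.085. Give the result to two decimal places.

First mineral: 15.637 g Fe in 209.605 g formula = 7.46 wt% Fe.
Second mineral: 111.690 g Fe in 508.167 g formula = 21.98 wt% Fe.
7.46% − 21.98% gives a difference of -14.52 percentage points.

-14.52 percentage points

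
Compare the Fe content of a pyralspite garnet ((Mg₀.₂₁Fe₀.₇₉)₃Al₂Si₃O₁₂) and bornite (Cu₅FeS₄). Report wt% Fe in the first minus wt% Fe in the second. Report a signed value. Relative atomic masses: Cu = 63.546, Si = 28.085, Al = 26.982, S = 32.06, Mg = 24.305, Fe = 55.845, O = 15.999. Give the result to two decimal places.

M((Mg₀.₂₁Fe₀.₇₉)₃Al₂Si₃O₁₂) = 477.872 g/mol, so wt% Fe = 132.353/477.872 × 100 = 27.70%.
M(Cu₅FeS₄) = 501.815 g/mol, so wt% Fe = 55.845/501.815 × 100 = 11.13%.
27.70 − 11.13 = 16.57 pp.

16.57 percentage points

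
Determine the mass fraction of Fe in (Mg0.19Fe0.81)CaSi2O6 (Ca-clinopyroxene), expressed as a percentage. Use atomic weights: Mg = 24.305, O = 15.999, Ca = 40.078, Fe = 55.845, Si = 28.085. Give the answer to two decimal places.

M((Mg0.19Fe0.81)CaSi2O6) = 242.094 g/mol.
Fe contributes 0.81 × 55.845 = 45.234 g per mole.
45.234/242.094 = 0.1868 → 18.68%.

18.68 weight percent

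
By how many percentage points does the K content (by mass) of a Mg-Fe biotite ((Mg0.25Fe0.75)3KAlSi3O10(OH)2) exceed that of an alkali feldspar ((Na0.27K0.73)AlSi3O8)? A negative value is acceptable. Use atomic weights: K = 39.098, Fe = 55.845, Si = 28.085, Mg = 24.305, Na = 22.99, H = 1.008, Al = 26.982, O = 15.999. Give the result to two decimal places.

-2.41 percentage points

First mineral: 39.098 g K in 488.219 g formula = 8.01 wt% K.
Second mineral: 28.542 g K in 273.978 g formula = 10.42 wt% K.
8.01% − 10.42% gives a difference of -2.41 percentage points.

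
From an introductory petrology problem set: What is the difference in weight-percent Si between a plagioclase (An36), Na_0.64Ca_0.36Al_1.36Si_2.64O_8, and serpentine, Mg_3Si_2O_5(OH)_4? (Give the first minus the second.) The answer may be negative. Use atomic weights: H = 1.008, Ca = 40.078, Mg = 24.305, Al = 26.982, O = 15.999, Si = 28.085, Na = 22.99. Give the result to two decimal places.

7.40 percentage points

M(Na_0.64Ca_0.36Al_1.36Si_2.64O_8) = 267.974 g/mol, so wt% Si = 74.144/267.974 × 100 = 27.67%.
M(Mg_3Si_2O_5(OH)_4) = 277.108 g/mol, so wt% Si = 56.170/277.108 × 100 = 20.27%.
27.67 − 20.27 = 7.40 pp.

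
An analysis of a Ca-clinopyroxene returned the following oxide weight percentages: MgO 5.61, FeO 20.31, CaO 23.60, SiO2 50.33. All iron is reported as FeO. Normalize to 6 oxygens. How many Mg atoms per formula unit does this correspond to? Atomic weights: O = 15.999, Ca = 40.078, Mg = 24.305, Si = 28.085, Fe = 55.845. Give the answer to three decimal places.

MgO (M=40.304): mol = 0.13919; Mg = 0.13919, O = 0.13919.
FeO (M=71.844): mol = 0.28270; Fe = 0.28270, O = 0.28270.
CaO (M=56.077): mol = 0.42085; Ca = 0.42085, O = 0.42085.
SiO2 (M=60.083): mol = 0.83767; Si = 0.83767, O = 1.67534.
ΣO = 2.51808; factor = 6/ΣO = 2.38277.
Mg apfu = 0.13919 × 2.38277 = 0.332.

0.332 Mg apfu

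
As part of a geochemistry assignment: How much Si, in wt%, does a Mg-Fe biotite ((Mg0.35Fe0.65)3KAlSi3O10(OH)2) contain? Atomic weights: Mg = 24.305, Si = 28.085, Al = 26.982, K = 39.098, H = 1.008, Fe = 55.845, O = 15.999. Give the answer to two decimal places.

17.60 wt%

Formula mass = 1.05*24.305 + 1.95*55.845 + 1*39.098 + 1*26.982 + 3*28.085 + 12*15.999 + 2*1.008 = 478.757 g/mol, of which 84.255 g is Si.
So Si makes up 84.255/478.757 = 0.1760 of the mass, i.e. 17.60%.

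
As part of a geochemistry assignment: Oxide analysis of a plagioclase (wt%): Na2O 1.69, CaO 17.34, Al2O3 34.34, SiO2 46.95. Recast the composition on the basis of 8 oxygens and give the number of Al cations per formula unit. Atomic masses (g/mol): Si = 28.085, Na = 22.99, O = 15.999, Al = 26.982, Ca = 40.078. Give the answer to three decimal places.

1.852 Al apfu

Na2O: 1.69/61.979 = 0.02727 mol → 0.05454 mol Na, 0.02727 mol O.
CaO: 17.34/56.077 = 0.30922 mol → 0.30922 mol Ca, 0.30922 mol O.
Al2O3: 34.34/101.961 = 0.33680 mol → 0.67360 mol Al, 1.01040 mol O.
SiO2: 46.95/60.083 = 0.78142 mol → 0.78142 mol Si, 1.56284 mol O.
Total oxygen = 2.90973 mol. Normalization factor = 8/2.90973 = 2.74940.
Al per 8 O = 0.67360 × 2.74940 = 1.852.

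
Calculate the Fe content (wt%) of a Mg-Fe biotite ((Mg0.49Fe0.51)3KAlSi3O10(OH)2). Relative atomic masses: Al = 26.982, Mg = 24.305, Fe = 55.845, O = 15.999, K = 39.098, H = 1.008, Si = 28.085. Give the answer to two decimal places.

Molar mass of (Mg0.49Fe0.51)3KAlSi3O10(OH)2: 1.47*24.305 + 1.53*55.845 + 1*39.098 + 1*26.982 + 3*28.085 + 12*15.999 + 2*1.008 = 465.510 g/mol.
Mass of Fe per formula unit: 1.53 × 55.845 = 85.443 g.
Weight fraction Fe = 85.443 / 465.510 = 0.1835.

18.35 wt%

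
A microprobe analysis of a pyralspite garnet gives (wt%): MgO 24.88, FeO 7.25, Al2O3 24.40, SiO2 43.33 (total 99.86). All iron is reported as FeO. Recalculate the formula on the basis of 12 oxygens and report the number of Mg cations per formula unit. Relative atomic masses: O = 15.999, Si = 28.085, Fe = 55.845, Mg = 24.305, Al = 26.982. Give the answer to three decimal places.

MgO: 24.88/40.304 = 0.61731 mol → 0.61731 mol Mg, 0.61731 mol O.
FeO: 7.25/71.844 = 0.10091 mol → 0.10091 mol Fe, 0.10091 mol O.
Al2O3: 24.40/101.961 = 0.23931 mol → 0.47862 mol Al, 0.71793 mol O.
SiO2: 43.33/60.083 = 0.72117 mol → 0.72117 mol Si, 1.44234 mol O.
Total oxygen = 2.87849 mol. Normalization factor = 12/2.87849 = 4.16885.
Mg per 12 O = 0.61731 × 4.16885 = 2.573.

2.573 Mg apfu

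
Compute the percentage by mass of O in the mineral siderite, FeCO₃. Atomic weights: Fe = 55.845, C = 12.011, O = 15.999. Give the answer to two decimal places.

41.43 weight percent

Formula mass = 1*55.845 + 1*12.011 + 3*15.999 = 115.853 g/mol, of which 47.997 g is O.
So O makes up 47.997/115.853 = 0.4143 of the mass, i.e. 41.43%.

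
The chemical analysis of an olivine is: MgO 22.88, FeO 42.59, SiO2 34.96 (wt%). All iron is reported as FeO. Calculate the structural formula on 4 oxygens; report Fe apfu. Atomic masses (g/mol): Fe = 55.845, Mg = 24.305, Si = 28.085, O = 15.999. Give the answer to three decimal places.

1.020 Fe apfu

22.88 wt% MgO ÷ 40.304 g/mol = 0.56769 mol, giving 0.56769 Mg and 0.56769 O.
42.59 wt% FeO ÷ 71.844 g/mol = 0.59281 mol, giving 0.59281 Fe and 0.59281 O.
34.96 wt% SiO2 ÷ 60.083 g/mol = 0.58186 mol, giving 0.58186 Si and 1.16372 O.
Oxygen sums to 2.32422; scaling by 4/2.32422 = 1.72101 puts the formula on 4 O.
Fe: 0.59281 × 1.72101 = 1.020 atoms per formula unit.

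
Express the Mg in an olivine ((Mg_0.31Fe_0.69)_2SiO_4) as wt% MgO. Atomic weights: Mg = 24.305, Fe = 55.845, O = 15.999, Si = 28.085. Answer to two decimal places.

13.56 wt%

Molar mass of (Mg_0.31Fe_0.69)_2SiO_4 = 0.62·24.305 + 1.38·55.845 + 1·28.085 + 4·15.999 = 184.216 g/mol.
Each formula unit contains 0.62 Mg, equivalent to 0.62/1 = 0.6200 mol MgO.
M(MgO) = 1×24.305 + 1×15.999 = 40.304 g/mol.
Mass of MgO per formula unit = 0.6200 × 40.304 = 24.988 g.
MgO wt% = 24.988 / 184.216 × 100 = 13.56%.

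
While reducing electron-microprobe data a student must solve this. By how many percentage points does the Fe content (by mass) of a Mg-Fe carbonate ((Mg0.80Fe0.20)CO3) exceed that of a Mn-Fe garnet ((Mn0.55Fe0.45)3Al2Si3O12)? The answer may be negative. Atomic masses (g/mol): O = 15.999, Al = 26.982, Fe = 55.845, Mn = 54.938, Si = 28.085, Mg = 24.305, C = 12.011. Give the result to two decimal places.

-2.87 percentage points

M((Mg0.80Fe0.20)CO3) = 90.621 g/mol, so wt% Fe = 11.169/90.621 × 100 = 12.32%.
M((Mn0.55Fe0.45)3Al2Si3O12) = 496.245 g/mol, so wt% Fe = 75.391/496.245 × 100 = 15.19%.
12.32 − 15.19 = -2.87 pp.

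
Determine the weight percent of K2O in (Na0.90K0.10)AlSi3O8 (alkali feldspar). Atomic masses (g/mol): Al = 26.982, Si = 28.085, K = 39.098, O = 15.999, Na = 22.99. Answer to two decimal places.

Formula mass = 263.830 g/mol.
0.10 K → 0.0500 mol K2O per formula unit; M(K2O) = 94.195, so K2O mass = 4.710 g.
4.710/263.830 × 100 = 1.79 wt%.

1.79 wt%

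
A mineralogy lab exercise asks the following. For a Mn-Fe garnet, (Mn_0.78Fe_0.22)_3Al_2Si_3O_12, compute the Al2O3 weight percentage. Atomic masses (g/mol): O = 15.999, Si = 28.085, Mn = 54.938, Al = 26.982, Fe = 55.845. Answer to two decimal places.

M((Mn_0.78Fe_0.22)_3Al_2Si_3O_12) = 495.620 g/mol; M(Al2O3) = 101.961 g/mol.
Moles Al2O3 per formula unit = 2 Al ÷ 2 = 1.0000.
Al2O3 fraction = (1.0000 × 101.961) / 495.620 = 101.961/495.620 = 0.2057.

20.57 wt%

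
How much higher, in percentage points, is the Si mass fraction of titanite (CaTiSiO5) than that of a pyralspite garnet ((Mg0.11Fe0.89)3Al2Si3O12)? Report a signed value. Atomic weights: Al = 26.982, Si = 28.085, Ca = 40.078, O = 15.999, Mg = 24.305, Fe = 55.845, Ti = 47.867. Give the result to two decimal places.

-2.96 percentage points

Si in CaTiSiO5: molar mass 196.025 g/mol; 1×28.085 = 28.085 g → 14.33 wt%.
Si in (Mg0.11Fe0.89)3Al2Si3O12: molar mass 487.334 g/mol; 3×28.085 = 84.255 g → 17.29 wt%.
Difference = 14.33 − 17.29 = -2.96 percentage points.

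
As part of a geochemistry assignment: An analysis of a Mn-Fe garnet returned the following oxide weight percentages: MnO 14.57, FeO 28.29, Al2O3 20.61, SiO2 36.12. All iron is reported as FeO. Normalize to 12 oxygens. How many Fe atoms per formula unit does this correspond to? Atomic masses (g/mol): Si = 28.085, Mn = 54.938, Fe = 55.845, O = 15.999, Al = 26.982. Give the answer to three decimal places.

1.962 Fe apfu

14.57 wt% MnO ÷ 70.937 g/mol = 0.20539 mol, giving 0.20539 Mn and 0.20539 O.
28.29 wt% FeO ÷ 71.844 g/mol = 0.39377 mol, giving 0.39377 Fe and 0.39377 O.
20.61 wt% Al2O3 ÷ 101.961 g/mol = 0.20214 mol, giving 0.40428 Al and 0.60642 O.
36.12 wt% SiO2 ÷ 60.083 g/mol = 0.60117 mol, giving 0.60117 Si and 1.20234 O.
Oxygen sums to 2.40792; scaling by 12/2.40792 = 4.98355 puts the formula on 12 O.
Fe: 0.39377 × 4.98355 = 1.962 atoms per formula unit.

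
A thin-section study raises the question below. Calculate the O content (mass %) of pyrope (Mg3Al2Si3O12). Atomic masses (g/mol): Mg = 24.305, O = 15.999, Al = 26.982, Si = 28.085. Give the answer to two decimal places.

47.63 mass %

M(Mg3Al2Si3O12) = 403.122 g/mol.
O contributes 12 × 15.999 = 191.988 g per mole.
191.988/403.122 = 0.4763 → 47.63%.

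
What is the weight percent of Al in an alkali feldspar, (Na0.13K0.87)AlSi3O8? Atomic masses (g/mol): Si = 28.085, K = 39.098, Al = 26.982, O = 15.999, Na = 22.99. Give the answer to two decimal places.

9.77 mass %

Formula mass = 0.13*22.99 + 0.87*39.098 + 1*26.982 + 3*28.085 + 8*15.999 = 276.233 g/mol, of which 26.982 g is Al.
So Al makes up 26.982/276.233 = 0.0977 of the mass, i.e. 9.77%.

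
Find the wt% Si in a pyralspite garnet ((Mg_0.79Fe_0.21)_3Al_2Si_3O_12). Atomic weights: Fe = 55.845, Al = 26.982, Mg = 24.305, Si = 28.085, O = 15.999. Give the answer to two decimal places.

M((Mg_0.79Fe_0.21)_3Al_2Si_3O_12) = 422.992 g/mol.
Si contributes 3 × 28.085 = 84.255 g per mole.
84.255/422.992 = 0.1992 → 19.92%.

19.92 mass %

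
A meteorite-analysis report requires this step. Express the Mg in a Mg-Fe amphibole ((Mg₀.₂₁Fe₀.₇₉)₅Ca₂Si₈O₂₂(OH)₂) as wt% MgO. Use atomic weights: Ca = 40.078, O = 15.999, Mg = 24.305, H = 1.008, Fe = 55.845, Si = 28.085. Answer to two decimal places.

4.52 wt%

M((Mg₀.₂₁Fe₀.₇₉)₅Ca₂Si₈O₂₂(OH)₂) = 936.936 g/mol; M(MgO) = 40.304 g/mol.
Moles MgO per formula unit = 1.05 Mg ÷ 1 = 1.0500.
MgO fraction = (1.0500 × 40.304) / 936.936 = 42.319/936.936 = 0.0452.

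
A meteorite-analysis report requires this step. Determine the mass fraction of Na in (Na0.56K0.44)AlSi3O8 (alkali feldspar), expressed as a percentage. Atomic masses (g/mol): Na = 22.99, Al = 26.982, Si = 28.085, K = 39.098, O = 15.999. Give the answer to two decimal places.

4.78 weight percent

Molar mass of (Na0.56K0.44)AlSi3O8: 0.56·22.99 + 0.44·39.098 + 1·26.982 + 3·28.085 + 8·15.999 = 269.307 g/mol.
Mass of Na per formula unit: 0.56 × 22.99 = 12.874 g.
Weight fraction Na = 12.874 / 269.307 = 0.0478.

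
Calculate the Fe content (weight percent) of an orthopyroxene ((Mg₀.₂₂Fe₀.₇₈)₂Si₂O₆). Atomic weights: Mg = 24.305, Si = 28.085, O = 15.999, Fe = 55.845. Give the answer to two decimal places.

M((Mg₀.₂₂Fe₀.₇₈)₂Si₂O₆) = 249.976 g/mol.
Fe contributes 1.56 × 55.845 = 87.118 g per mole.
87.118/249.976 = 0.3485 → 34.85%.

34.85 weight percent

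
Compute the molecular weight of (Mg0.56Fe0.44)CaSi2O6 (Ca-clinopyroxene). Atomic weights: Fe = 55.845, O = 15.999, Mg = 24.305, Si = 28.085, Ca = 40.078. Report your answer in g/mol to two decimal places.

230.42 g/mol

Mg: 0.56 × 24.305 = 13.6108
Fe: 0.44 × 55.845 = 24.5718
Ca: 1 × 40.078 = 40.0780
Si: 2 × 28.085 = 56.1700
O: 6 × 15.999 = 95.9940
Summing the contributions gives the formula mass.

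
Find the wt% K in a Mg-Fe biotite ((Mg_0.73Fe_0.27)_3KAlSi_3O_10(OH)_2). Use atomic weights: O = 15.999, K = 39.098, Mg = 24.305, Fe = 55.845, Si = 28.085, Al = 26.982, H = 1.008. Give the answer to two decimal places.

8.83 wt%

Formula mass = 2.19×24.305 + 0.81×55.845 + 1×39.098 + 1×26.982 + 3×28.085 + 12×15.999 + 2×1.008 = 442.801 g/mol, of which 39.098 g is K.
So K makes up 39.098/442.801 = 0.0883 of the mass, i.e. 8.83%.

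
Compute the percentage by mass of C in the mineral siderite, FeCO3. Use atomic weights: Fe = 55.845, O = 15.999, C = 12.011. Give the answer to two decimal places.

M(FeCO3) = 115.853 g/mol.
C contributes 1 × 12.011 = 12.011 g per mole.
12.011/115.853 = 0.1037 → 10.37%.

10.37 weight percent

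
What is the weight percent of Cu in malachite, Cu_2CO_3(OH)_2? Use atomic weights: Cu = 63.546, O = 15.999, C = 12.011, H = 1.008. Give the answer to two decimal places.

57.48 weight percent

Molar mass of Cu_2CO_3(OH)_2: 2×63.546 + 1×12.011 + 5×15.999 + 2×1.008 = 221.114 g/mol.
Mass of Cu per formula unit: 2 × 63.546 = 127.092 g.
Weight fraction Cu = 127.092 / 221.114 = 0.5748.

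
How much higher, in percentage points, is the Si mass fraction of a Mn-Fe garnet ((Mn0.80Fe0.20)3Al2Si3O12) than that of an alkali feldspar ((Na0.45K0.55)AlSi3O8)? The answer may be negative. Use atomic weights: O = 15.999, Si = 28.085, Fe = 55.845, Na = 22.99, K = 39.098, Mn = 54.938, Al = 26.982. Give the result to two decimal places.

-14.08 percentage points

Si in (Mn0.80Fe0.20)3Al2Si3O12: molar mass 495.565 g/mol; 3×28.085 = 84.255 g → 17.00 wt%.
Si in (Na0.45K0.55)AlSi3O8: molar mass 271.078 g/mol; 3×28.085 = 84.255 g → 31.08 wt%.
Difference = 17.00 − 31.08 = -14.08 percentage points.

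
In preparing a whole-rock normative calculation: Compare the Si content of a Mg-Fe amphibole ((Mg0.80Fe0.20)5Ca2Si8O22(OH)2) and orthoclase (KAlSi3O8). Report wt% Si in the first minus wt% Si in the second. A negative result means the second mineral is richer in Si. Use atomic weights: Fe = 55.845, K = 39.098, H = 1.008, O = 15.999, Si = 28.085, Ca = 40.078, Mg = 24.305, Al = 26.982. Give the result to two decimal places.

Si in (Mg0.80Fe0.20)5Ca2Si8O22(OH)2: molar mass 843.893 g/mol; 8×28.085 = 224.680 g → 26.62 wt%.
Si in KAlSi3O8: molar mass 278.327 g/mol; 3×28.085 = 84.255 g → 30.27 wt%.
Difference = 26.62 − 30.27 = -3.65 percentage points.

-3.65 percentage points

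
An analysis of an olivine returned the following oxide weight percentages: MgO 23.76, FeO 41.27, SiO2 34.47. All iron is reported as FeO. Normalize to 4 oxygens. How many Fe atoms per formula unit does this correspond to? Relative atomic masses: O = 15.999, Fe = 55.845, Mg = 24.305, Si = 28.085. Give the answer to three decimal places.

23.76 wt% MgO ÷ 40.304 g/mol = 0.58952 mol, giving 0.58952 Mg and 0.58952 O.
41.27 wt% FeO ÷ 71.844 g/mol = 0.57444 mol, giving 0.57444 Fe and 0.57444 O.
34.47 wt% SiO2 ÷ 60.083 g/mol = 0.57371 mol, giving 0.57371 Si and 1.14742 O.
Oxygen sums to 2.31138; scaling by 4/2.31138 = 1.73057 puts the formula on 4 O.
Fe: 0.57444 × 1.73057 = 0.994 atoms per formula unit.

0.994 Fe apfu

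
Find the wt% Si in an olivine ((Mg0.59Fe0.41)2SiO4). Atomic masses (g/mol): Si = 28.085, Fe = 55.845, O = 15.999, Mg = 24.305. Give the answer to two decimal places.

Formula mass = 1.18×24.305 + 0.82×55.845 + 1×28.085 + 4×15.999 = 166.554 g/mol, of which 28.085 g is Si.
So Si makes up 28.085/166.554 = 0.1686 of the mass, i.e. 16.86%.

16.86 weight percent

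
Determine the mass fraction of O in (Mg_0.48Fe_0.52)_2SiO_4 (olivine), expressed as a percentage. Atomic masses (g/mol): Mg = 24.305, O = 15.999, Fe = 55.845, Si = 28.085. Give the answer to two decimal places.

Molar mass of (Mg_0.48Fe_0.52)_2SiO_4: 0.96×24.305 + 1.04×55.845 + 1×28.085 + 4×15.999 = 173.493 g/mol.
Mass of O per formula unit: 4 × 15.999 = 63.996 g.
Weight fraction O = 63.996 / 173.493 = 0.3689.

36.89 wt%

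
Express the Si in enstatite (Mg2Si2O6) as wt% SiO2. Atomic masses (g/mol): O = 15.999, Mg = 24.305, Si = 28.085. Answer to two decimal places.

59.85 wt%

M(Mg2Si2O6) = 200.774 g/mol; M(SiO2) = 60.083 g/mol.
Moles SiO2 per formula unit = 2 Si ÷ 1 = 2.0000.
SiO2 fraction = (2.0000 × 60.083) / 200.774 = 120.166/200.774 = 0.5985.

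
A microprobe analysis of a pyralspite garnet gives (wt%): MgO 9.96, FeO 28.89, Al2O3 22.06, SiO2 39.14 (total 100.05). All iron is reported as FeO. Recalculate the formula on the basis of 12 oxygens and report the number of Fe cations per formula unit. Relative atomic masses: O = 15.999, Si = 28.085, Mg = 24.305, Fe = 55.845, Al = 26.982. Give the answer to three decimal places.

1.855 Fe apfu

MgO: 9.96/40.304 = 0.24712 mol → 0.24712 mol Mg, 0.24712 mol O.
FeO: 28.89/71.844 = 0.40212 mol → 0.40212 mol Fe, 0.40212 mol O.
Al2O3: 22.06/101.961 = 0.21636 mol → 0.43272 mol Al, 0.64908 mol O.
SiO2: 39.14/60.083 = 0.65143 mol → 0.65143 mol Si, 1.30286 mol O.
Total oxygen = 2.60118 mol. Normalization factor = 12/2.60118 = 4.61329.
Fe per 12 O = 0.40212 × 4.61329 = 1.855.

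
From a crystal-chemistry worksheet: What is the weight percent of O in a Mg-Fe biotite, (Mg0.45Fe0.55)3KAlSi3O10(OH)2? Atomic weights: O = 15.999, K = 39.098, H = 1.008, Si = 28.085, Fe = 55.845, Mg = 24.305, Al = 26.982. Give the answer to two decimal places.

M((Mg0.45Fe0.55)3KAlSi3O10(OH)2) = 469.295 g/mol.
O contributes 12 × 15.999 = 191.988 g per mole.
191.988/469.295 = 0.4091 → 40.91%.

40.91 wt%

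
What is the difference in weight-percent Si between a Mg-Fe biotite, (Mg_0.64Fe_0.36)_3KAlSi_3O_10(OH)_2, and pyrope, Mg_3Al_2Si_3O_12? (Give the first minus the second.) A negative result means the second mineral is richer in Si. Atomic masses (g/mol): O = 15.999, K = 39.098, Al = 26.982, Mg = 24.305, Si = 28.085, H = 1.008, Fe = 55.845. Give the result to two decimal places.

First mineral: 84.255 g Si in 451.317 g formula = 18.67 wt% Si.
Second mineral: 84.255 g Si in 403.122 g formula = 20.90 wt% Si.
18.67% − 20.90% gives a difference of -2.23 percentage points.

-2.23 percentage points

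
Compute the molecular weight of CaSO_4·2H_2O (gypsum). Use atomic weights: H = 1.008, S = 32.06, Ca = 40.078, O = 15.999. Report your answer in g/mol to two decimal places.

172.16 g/mol

M = 1*40.078 + 1*32.06 + 6*15.999 + 4*1.008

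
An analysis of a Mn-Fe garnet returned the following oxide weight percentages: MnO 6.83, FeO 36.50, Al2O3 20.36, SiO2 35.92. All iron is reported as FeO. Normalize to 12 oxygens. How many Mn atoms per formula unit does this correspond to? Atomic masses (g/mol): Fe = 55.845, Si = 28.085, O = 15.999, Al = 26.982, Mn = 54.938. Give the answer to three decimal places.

MnO: 6.83/70.937 = 0.09628 mol → 0.09628 mol Mn, 0.09628 mol O.
FeO: 36.50/71.844 = 0.50805 mol → 0.50805 mol Fe, 0.50805 mol O.
Al2O3: 20.36/101.961 = 0.19968 mol → 0.39936 mol Al, 0.59904 mol O.
SiO2: 35.92/60.083 = 0.59784 mol → 0.59784 mol Si, 1.19568 mol O.
Total oxygen = 2.39905 mol. Normalization factor = 12/2.39905 = 5.00198.
Mn per 12 O = 0.09628 × 5.00198 = 0.482.

0.482 Mn apfu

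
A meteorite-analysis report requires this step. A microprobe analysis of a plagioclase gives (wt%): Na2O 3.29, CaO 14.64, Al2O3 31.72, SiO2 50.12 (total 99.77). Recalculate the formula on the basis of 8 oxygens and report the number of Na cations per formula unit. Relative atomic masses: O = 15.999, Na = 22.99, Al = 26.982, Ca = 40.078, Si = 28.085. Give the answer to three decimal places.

Na2O (M=61.979): mol = 0.05308; Na = 0.10616, O = 0.05308.
CaO (M=56.077): mol = 0.26107; Ca = 0.26107, O = 0.26107.
Al2O3 (M=101.961): mol = 0.31110; Al = 0.62220, O = 0.93330.
SiO2 (M=60.083): mol = 0.83418; Si = 0.83418, O = 1.66836.
ΣO = 2.91581; factor = 8/ΣO = 2.74366.
Na apfu = 0.10616 × 2.74366 = 0.291.

0.291 Na apfu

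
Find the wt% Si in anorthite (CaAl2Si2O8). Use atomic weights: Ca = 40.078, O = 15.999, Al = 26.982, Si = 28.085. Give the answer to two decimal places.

20.19 mass %

M(CaAl2Si2O8) = 278.204 g/mol.
Si contributes 2 × 28.085 = 56.170 g per mole.
56.170/278.204 = 0.2019 → 20.19%.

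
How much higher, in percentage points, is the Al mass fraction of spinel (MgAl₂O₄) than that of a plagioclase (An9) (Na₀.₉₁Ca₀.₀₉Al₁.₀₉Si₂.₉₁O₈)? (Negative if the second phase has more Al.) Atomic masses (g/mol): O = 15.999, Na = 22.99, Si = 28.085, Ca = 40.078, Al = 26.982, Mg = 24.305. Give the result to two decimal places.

First mineral: 53.964 g Al in 142.265 g formula = 37.93 wt% Al.
Second mineral: 29.410 g Al in 263.658 g formula = 11.15 wt% Al.
37.93% − 11.15% gives a difference of 26.78 percentage points.

26.78 percentage points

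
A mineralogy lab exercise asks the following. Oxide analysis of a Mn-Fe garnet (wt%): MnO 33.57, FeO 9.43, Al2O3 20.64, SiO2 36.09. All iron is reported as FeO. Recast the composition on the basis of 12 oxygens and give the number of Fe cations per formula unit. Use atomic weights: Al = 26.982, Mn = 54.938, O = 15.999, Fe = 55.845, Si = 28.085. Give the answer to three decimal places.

0.653 Fe apfu

MnO: 33.57/70.937 = 0.47324 mol → 0.47324 mol Mn, 0.47324 mol O.
FeO: 9.43/71.844 = 0.13126 mol → 0.13126 mol Fe, 0.13126 mol O.
Al2O3: 20.64/101.961 = 0.20243 mol → 0.40486 mol Al, 0.60729 mol O.
SiO2: 36.09/60.083 = 0.60067 mol → 0.60067 mol Si, 1.20134 mol O.
Total oxygen = 2.41313 mol. Normalization factor = 12/2.41313 = 4.97279.
Fe per 12 O = 0.13126 × 4.97279 = 0.653.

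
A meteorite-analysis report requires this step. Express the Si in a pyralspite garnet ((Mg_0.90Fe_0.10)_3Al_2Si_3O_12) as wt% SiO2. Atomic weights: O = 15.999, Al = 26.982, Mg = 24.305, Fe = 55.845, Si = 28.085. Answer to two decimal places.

Molar mass of (Mg_0.90Fe_0.10)_3Al_2Si_3O_12 = 2.70*24.305 + 0.30*55.845 + 2*26.982 + 3*28.085 + 12*15.999 = 412.584 g/mol.
Each formula unit contains 3 Si, equivalent to 3/1 = 3.0000 mol SiO2.
M(SiO2) = 1×28.085 + 2×15.999 = 60.083 g/mol.
Mass of SiO2 per formula unit = 3.0000 × 60.083 = 180.249 g.
SiO2 wt% = 180.249 / 412.584 × 100 = 43.69%.

43.69 wt%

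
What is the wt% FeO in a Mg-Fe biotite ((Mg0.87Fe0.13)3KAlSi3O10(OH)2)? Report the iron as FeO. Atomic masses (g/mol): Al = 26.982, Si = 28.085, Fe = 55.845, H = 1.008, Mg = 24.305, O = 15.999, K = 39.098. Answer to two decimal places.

Molar mass of (Mg0.87Fe0.13)3KAlSi3O10(OH)2 = 2.61*24.305 + 0.39*55.845 + 1*39.098 + 1*26.982 + 3*28.085 + 12*15.999 + 2*1.008 = 429.555 g/mol.
Each formula unit contains 0.39 Fe, equivalent to 0.39/1 = 0.3900 mol FeO.
M(FeO) = 1×55.845 + 1×15.999 = 71.844 g/mol.
Mass of FeO per formula unit = 0.3900 × 71.844 = 28.019 g.
FeO wt% = 28.019 / 429.555 × 100 = 6.52%.

6.52 wt%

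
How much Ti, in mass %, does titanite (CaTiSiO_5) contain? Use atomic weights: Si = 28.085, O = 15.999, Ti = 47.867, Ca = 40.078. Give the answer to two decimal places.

M(CaTiSiO_5) = 196.025 g/mol.
Ti contributes 1 × 47.867 = 47.867 g per mole.
47.867/196.025 = 0.2442 → 24.42%.

24.42 mass %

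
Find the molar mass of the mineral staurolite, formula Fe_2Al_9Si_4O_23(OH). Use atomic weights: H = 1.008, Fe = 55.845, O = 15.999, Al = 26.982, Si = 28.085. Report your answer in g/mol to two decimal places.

851.85 g/mol

The formula mass is the sum 2*55.845 + 9*26.982 + 4*28.085 + 24*15.999 + 1*1.008.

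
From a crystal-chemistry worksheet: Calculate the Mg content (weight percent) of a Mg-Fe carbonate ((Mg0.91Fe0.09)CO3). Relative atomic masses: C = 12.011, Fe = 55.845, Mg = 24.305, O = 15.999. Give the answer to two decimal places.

Molar mass of (Mg0.91Fe0.09)CO3: 0.91×24.305 + 0.09×55.845 + 1×12.011 + 3×15.999 = 87.152 g/mol.
Mass of Mg per formula unit: 0.91 × 24.305 = 22.118 g.
Weight fraction Mg = 22.118 / 87.152 = 0.2538.

25.38 weight percent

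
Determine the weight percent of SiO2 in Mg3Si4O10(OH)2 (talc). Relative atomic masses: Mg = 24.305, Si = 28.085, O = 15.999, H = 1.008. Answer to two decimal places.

63.37 wt%

Molar mass of Mg3Si4O10(OH)2 = 3·24.305 + 4·28.085 + 12·15.999 + 2·1.008 = 379.259 g/mol.
Each formula unit contains 4 Si, equivalent to 4/1 = 4.0000 mol SiO2.
M(SiO2) = 1×28.085 + 2×15.999 = 60.083 g/mol.
Mass of SiO2 per formula unit = 4.0000 × 60.083 = 240.332 g.
SiO2 wt% = 240.332 / 379.259 × 100 = 63.37%.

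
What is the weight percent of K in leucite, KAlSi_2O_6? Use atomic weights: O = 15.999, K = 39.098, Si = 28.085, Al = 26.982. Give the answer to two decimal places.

17.91 wt%

Molar mass of KAlSi_2O_6: 1*39.098 + 1*26.982 + 2*28.085 + 6*15.999 = 218.244 g/mol.
Mass of K per formula unit: 1 × 39.098 = 39.098 g.
Weight fraction K = 39.098 / 218.244 = 0.1791.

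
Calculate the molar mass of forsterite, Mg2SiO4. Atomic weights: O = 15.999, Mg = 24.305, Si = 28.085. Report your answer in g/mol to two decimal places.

Mg: 2 × 24.305 = 48.6100
Si: 1 × 28.085 = 28.0850
O: 4 × 15.999 = 63.9960
Summing the contributions gives the formula mass.

140.69 g/mol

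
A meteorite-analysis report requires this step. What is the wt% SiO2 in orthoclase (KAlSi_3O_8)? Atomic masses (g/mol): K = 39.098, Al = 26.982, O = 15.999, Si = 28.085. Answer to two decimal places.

Formula mass = 278.327 g/mol.
3 Si → 3.0000 mol SiO2 per formula unit; M(SiO2) = 60.083, so SiO2 mass = 180.249 g.
180.249/278.327 × 100 = 64.76 wt%.

64.76 wt%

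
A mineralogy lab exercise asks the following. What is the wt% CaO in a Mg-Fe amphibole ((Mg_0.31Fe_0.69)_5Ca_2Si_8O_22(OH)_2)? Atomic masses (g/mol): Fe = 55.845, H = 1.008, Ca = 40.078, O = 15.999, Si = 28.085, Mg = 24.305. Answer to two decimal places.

12.18 wt%

Molar mass of (Mg_0.31Fe_0.69)_5Ca_2Si_8O_22(OH)_2 = 1.55×24.305 + 3.45×55.845 + 2×40.078 + 8×28.085 + 24×15.999 + 2×1.008 = 921.166 g/mol.
Each formula unit contains 2 Ca, equivalent to 2/1 = 2.0000 mol CaO.
M(CaO) = 1×40.078 + 1×15.999 = 56.077 g/mol.
Mass of CaO per formula unit = 2.0000 × 56.077 = 112.154 g.
CaO wt% = 112.154 / 921.166 × 100 = 12.18%.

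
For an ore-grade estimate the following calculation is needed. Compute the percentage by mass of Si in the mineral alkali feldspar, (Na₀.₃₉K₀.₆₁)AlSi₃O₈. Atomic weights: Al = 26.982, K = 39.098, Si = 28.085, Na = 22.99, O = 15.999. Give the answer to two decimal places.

30.97 mass %

Formula mass = 0.39×22.99 + 0.61×39.098 + 1×26.982 + 3×28.085 + 8×15.999 = 272.045 g/mol, of which 84.255 g is Si.
So Si makes up 84.255/272.045 = 0.3097 of the mass, i.e. 30.97%.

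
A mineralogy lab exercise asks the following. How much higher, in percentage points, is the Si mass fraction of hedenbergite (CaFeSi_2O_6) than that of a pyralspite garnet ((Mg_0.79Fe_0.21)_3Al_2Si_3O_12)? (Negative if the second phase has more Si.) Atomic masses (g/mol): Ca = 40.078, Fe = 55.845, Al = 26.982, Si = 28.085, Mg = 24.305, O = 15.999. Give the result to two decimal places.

First mineral: 56.170 g Si in 248.087 g formula = 22.64 wt% Si.
Second mineral: 84.255 g Si in 422.992 g formula = 19.92 wt% Si.
22.64% − 19.92% gives a difference of 2.72 percentage points.

2.72 percentage points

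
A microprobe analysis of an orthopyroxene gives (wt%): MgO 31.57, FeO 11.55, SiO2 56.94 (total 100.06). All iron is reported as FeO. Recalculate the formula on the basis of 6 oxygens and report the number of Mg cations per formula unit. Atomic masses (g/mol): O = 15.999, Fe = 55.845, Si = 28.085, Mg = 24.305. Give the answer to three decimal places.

31.57 wt% MgO ÷ 40.304 g/mol = 0.78330 mol, giving 0.78330 Mg and 0.78330 O.
11.55 wt% FeO ÷ 71.844 g/mol = 0.16076 mol, giving 0.16076 Fe and 0.16076 O.
56.94 wt% SiO2 ÷ 60.083 g/mol = 0.94769 mol, giving 0.94769 Si and 1.89538 O.
Oxygen sums to 2.83944; scaling by 6/2.83944 = 2.11309 puts the formula on 6 O.
Mg: 0.78330 × 2.11309 = 1.655 atoms per formula unit.

1.655 Mg apfu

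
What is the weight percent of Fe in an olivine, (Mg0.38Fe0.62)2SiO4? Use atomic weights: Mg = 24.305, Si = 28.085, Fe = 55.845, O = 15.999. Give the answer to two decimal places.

38.51 weight percent

Formula mass = 0.76·24.305 + 1.24·55.845 + 1·28.085 + 4·15.999 = 179.801 g/mol, of which 69.248 g is Fe.
So Fe makes up 69.248/179.801 = 0.3851 of the mass, i.e. 38.51%.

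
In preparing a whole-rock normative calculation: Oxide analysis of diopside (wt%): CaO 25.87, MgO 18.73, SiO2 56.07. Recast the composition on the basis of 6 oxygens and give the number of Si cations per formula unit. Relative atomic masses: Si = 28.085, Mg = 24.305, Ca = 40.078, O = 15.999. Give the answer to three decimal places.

2.005 Si apfu

CaO (M=56.077): mol = 0.46133; Ca = 0.46133, O = 0.46133.
MgO (M=40.304): mol = 0.46472; Mg = 0.46472, O = 0.46472.
SiO2 (M=60.083): mol = 0.93321; Si = 0.93321, O = 1.86642.
ΣO = 2.79247; factor = 6/ΣO = 2.14864.
Si apfu = 0.93321 × 2.14864 = 2.005.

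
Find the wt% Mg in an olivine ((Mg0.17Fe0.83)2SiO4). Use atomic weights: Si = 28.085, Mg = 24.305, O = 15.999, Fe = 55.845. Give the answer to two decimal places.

4.28 weight percent

Molar mass of (Mg0.17Fe0.83)2SiO4: 0.34×24.305 + 1.66×55.845 + 1×28.085 + 4×15.999 = 193.047 g/mol.
Mass of Mg per formula unit: 0.34 × 24.305 = 8.264 g.
Weight fraction Mg = 8.264 / 193.047 = 0.0428.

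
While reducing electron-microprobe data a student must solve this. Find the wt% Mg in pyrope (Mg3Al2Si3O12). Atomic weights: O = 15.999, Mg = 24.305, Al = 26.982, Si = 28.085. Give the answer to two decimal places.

18.09 mass %

Molar mass of Mg3Al2Si3O12: 3*24.305 + 2*26.982 + 3*28.085 + 12*15.999 = 403.122 g/mol.
Mass of Mg per formula unit: 3 × 24.305 = 72.915 g.
Weight fraction Mg = 72.915 / 403.122 = 0.1809.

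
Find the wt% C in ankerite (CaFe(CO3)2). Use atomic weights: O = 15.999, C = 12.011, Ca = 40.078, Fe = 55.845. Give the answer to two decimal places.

11.12 wt%

Formula mass = 1×40.078 + 1×55.845 + 2×12.011 + 6×15.999 = 215.939 g/mol, of which 24.022 g is C.
So C makes up 24.022/215.939 = 0.1112 of the mass, i.e. 11.12%.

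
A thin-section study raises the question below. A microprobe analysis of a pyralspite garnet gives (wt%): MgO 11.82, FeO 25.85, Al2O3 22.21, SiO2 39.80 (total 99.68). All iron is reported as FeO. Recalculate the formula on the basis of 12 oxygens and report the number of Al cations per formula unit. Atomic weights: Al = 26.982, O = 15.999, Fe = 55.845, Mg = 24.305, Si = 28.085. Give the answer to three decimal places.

MgO: 11.82/40.304 = 0.29327 mol → 0.29327 mol Mg, 0.29327 mol O.
FeO: 25.85/71.844 = 0.35981 mol → 0.35981 mol Fe, 0.35981 mol O.
Al2O3: 22.21/101.961 = 0.21783 mol → 0.43566 mol Al, 0.65349 mol O.
SiO2: 39.80/60.083 = 0.66242 mol → 0.66242 mol Si, 1.32484 mol O.
Total oxygen = 2.63141 mol. Normalization factor = 12/2.63141 = 4.56029.
Al per 12 O = 0.43566 × 4.56029 = 1.987.

1.987 Al apfu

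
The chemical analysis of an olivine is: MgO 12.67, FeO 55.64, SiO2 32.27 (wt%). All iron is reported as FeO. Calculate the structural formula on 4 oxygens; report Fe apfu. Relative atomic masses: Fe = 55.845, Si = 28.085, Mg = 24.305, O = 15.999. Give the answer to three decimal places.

12.67 wt% MgO ÷ 40.304 g/mol = 0.31436 mol, giving 0.31436 Mg and 0.31436 O.
55.64 wt% FeO ÷ 71.844 g/mol = 0.77446 mol, giving 0.77446 Fe and 0.77446 O.
32.27 wt% SiO2 ÷ 60.083 g/mol = 0.53709 mol, giving 0.53709 Si and 1.07418 O.
Oxygen sums to 2.16300; scaling by 4/2.16300 = 1.84928 puts the formula on 4 O.
Fe: 0.77446 × 1.84928 = 1.432 atoms per formula unit.

1.432 Fe apfu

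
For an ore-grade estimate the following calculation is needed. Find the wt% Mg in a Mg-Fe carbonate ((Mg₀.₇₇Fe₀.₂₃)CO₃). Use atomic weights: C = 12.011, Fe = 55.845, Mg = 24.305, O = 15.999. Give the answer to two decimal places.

20.44 mass %

M((Mg₀.₇₇Fe₀.₂₃)CO₃) = 91.567 g/mol.
Mg contributes 0.77 × 24.305 = 18.715 g per mole.
18.715/91.567 = 0.2044 → 20.44%.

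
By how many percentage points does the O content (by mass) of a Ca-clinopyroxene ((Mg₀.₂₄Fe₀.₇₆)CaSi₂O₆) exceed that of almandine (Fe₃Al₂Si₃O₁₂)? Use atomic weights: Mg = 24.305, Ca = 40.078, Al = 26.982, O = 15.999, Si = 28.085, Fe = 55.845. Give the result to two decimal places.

First mineral: 95.994 g O in 240.517 g formula = 39.91 wt% O.
Second mineral: 191.988 g O in 497.742 g formula = 38.57 wt% O.
39.91% − 38.57% gives a difference of 1.34 percentage points.

1.34 percentage points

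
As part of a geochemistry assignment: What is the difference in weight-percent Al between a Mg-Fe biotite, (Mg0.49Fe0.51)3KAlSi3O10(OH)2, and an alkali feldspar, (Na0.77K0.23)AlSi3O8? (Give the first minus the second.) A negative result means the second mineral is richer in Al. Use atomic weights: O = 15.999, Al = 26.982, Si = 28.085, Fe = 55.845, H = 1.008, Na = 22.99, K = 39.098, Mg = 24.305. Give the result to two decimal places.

-4.35 percentage points

First mineral: 26.982 g Al in 465.510 g formula = 5.80 wt% Al.
Second mineral: 26.982 g Al in 265.924 g formula = 10.15 wt% Al.
5.80% − 10.15% gives a difference of -4.35 percentage points.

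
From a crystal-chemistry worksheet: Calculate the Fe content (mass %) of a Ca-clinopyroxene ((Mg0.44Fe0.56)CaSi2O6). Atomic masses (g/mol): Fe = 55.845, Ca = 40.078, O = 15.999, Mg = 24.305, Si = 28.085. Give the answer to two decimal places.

13.35 mass %

Molar mass of (Mg0.44Fe0.56)CaSi2O6: 0.44·24.305 + 0.56·55.845 + 1·40.078 + 2·28.085 + 6·15.999 = 234.209 g/mol.
Mass of Fe per formula unit: 0.56 × 55.845 = 31.273 g.
Weight fraction Fe = 31.273 / 234.209 = 0.1335.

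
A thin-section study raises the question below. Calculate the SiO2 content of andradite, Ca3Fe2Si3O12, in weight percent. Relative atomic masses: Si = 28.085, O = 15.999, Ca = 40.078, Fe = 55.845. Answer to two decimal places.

Molar mass of Ca3Fe2Si3O12 = 3×40.078 + 2×55.845 + 3×28.085 + 12×15.999 = 508.167 g/mol.
Each formula unit contains 3 Si, equivalent to 3/1 = 3.0000 mol SiO2.
M(SiO2) = 1×28.085 + 2×15.999 = 60.083 g/mol.
Mass of SiO2 per formula unit = 3.0000 × 60.083 = 180.249 g.
SiO2 wt% = 180.249 / 508.167 × 100 = 35.47%.

35.47 wt%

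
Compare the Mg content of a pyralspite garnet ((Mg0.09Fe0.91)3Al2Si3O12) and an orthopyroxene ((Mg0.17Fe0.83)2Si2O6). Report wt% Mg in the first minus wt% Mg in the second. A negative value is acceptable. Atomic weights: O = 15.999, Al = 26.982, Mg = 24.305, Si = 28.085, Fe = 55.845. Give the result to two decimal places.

-1.92 percentage points

Mg in (Mg0.09Fe0.91)3Al2Si3O12: molar mass 489.226 g/mol; 0.27×24.305 = 6.562 g → 1.34 wt%.
Mg in (Mg0.17Fe0.83)2Si2O6: molar mass 253.130 g/mol; 0.34×24.305 = 8.264 g → 3.26 wt%.
Difference = 1.34 − 3.26 = -1.92 percentage points.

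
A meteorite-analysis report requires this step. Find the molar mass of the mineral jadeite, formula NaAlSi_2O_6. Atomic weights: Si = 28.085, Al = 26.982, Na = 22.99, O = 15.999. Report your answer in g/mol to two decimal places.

202.14 g/mol

Na: 1 × 22.99 = 22.9900
Al: 1 × 26.982 = 26.9820
Si: 2 × 28.085 = 56.1700
O: 6 × 15.999 = 95.9940
Summing the contributions gives the formula mass.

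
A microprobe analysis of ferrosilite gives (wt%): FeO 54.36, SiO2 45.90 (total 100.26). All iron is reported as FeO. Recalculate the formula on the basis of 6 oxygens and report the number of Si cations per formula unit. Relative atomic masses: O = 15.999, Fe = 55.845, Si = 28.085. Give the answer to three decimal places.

2.006 Si apfu

FeO (M=71.844): mol = 0.75664; Fe = 0.75664, O = 0.75664.
SiO2 (M=60.083): mol = 0.76394; Si = 0.76394, O = 1.52788.
ΣO = 2.28452; factor = 6/ΣO = 2.62637.
Si apfu = 0.76394 × 2.62637 = 2.006.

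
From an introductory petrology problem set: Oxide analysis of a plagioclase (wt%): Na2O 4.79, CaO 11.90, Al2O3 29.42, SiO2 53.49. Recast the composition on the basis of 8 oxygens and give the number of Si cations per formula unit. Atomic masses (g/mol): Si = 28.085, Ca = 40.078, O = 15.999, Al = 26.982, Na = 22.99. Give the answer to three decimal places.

4.79 wt% Na2O ÷ 61.979 g/mol = 0.07728 mol, giving 0.15456 Na and 0.07728 O.
11.90 wt% CaO ÷ 56.077 g/mol = 0.21221 mol, giving 0.21221 Ca and 0.21221 O.
29.42 wt% Al2O3 ÷ 101.961 g/mol = 0.28854 mol, giving 0.57708 Al and 0.86562 O.
53.49 wt% SiO2 ÷ 60.083 g/mol = 0.89027 mol, giving 0.89027 Si and 1.78054 O.
Oxygen sums to 2.93565; scaling by 8/2.93565 = 2.72512 puts the formula on 8 O.
Si: 0.89027 × 2.72512 = 2.426 atoms per formula unit.

2.426 Si apfu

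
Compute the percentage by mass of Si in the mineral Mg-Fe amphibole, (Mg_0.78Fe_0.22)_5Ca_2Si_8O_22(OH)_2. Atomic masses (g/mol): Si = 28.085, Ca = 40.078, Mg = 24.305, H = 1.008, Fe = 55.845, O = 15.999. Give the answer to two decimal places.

26.53 mass %

M((Mg_0.78Fe_0.22)_5Ca_2Si_8O_22(OH)_2) = 847.047 g/mol.
Si contributes 8 × 28.085 = 224.680 g per mole.
224.680/847.047 = 0.2653 → 26.53%.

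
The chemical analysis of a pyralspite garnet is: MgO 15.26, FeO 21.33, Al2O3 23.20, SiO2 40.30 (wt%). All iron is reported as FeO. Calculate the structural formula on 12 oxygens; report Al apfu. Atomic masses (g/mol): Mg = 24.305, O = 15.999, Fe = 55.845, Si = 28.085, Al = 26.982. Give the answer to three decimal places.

MgO (M=40.304): mol = 0.37862; Mg = 0.37862, O = 0.37862.
FeO (M=71.844): mol = 0.29689; Fe = 0.29689, O = 0.29689.
Al2O3 (M=101.961): mol = 0.22754; Al = 0.45508, O = 0.68262.
SiO2 (M=60.083): mol = 0.67074; Si = 0.67074, O = 1.34148.
ΣO = 2.69961; factor = 12/ΣO = 4.44509.
Al apfu = 0.45508 × 4.44509 = 2.023.

2.023 Al apfu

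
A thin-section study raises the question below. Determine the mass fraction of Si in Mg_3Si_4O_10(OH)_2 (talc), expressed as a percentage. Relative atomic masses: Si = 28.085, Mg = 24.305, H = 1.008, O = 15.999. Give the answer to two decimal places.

Molar mass of Mg_3Si_4O_10(OH)_2: 3×24.305 + 4×28.085 + 12×15.999 + 2×1.008 = 379.259 g/mol.
Mass of Si per formula unit: 4 × 28.085 = 112.340 g.
Weight fraction Si = 112.340 / 379.259 = 0.2962.

29.62 wt%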